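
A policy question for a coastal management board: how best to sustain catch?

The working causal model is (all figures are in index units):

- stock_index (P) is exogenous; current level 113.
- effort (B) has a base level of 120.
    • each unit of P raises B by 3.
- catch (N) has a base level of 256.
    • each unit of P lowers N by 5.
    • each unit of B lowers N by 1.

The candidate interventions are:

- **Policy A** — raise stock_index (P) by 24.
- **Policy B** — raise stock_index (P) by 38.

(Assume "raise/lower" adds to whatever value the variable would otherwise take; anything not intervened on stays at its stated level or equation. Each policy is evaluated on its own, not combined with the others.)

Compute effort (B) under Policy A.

Policy A (P + 24):
  P = 113 + 24 = 137
  B = 120 + 3·137 = 531

531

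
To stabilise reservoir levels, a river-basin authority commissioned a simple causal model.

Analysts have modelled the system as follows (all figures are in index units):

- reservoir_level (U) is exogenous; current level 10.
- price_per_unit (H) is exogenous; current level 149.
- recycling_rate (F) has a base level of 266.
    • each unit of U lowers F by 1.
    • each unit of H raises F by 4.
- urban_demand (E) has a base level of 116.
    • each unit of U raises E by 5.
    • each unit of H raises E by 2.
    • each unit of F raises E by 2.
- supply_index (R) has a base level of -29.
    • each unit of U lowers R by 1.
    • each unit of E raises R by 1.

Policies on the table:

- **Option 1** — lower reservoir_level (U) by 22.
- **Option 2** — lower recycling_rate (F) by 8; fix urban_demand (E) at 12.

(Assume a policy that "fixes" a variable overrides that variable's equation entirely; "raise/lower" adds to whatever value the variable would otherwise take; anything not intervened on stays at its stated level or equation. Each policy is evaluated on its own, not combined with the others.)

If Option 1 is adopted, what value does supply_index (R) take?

Option 1 (U − 22):
  U = 10 − 22 = -12
  H = 149
  F = 266 − (-12) + 4·149 = 874
  E = 116 + 5·(-12) + 2·149 + 2·874 = 2102
  R = -29 − (-12) + 2102 = 2085

2085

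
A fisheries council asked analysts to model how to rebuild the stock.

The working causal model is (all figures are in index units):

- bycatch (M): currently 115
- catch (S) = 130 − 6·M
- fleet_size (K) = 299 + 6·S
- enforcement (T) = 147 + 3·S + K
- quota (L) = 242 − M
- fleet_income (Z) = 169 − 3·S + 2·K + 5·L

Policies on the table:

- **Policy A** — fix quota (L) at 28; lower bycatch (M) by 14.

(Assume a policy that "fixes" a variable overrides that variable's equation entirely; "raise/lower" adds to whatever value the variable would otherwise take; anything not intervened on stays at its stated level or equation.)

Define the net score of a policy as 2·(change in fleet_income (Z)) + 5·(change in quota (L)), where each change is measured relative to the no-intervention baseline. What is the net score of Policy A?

27

Baseline:
  M = 115
  S = 130 − 6·115 = -560
  K = 299 + 6·(-560) = -3061
  L = 242 − 115 = 127
  Z = 169 − 3·(-560) + 2·(-3061) + 5·127 = -3638
Policy A (L := 28, M − 14):
  M = 115 − 14 = 101
  S = 130 − 6·101 = -476
  K = 299 + 6·(-476) = -2557
  L = 28
  Z = 169 − 3·(-476) + 2·(-2557) + 5·28 = -3377
ΔZ = -3377 − (-3638) = 261; ΔL = 28 − 127 = -99
Score = 2·261 + 5·(-99) = 27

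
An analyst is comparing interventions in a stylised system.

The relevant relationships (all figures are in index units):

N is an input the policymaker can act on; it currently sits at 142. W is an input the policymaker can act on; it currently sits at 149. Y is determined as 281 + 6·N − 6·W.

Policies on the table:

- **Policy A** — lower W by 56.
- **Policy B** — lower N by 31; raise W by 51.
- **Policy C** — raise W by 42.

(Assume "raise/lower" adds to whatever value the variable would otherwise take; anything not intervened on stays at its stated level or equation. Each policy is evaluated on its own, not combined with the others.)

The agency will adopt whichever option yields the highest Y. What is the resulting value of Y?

Policy A (W − 56):
  N = 142
  W = 149 − 56 = 93
  Y = 281 + 6·142 − 6·93 = 575
Policy B (N − 31, W + 51):
  N = 142 − 31 = 111
  W = 149 + 51 = 200
  Y = 281 + 6·111 − 6·200 = -253
Policy C (W + 42):
  N = 142
  W = 149 + 42 = 191
  Y = 281 + 6·142 − 6·191 = -13
Comparing — Policy A: Y=575, Policy B: Y=-253, Policy C: Y=-13. Highest is 575 (Policy A).

575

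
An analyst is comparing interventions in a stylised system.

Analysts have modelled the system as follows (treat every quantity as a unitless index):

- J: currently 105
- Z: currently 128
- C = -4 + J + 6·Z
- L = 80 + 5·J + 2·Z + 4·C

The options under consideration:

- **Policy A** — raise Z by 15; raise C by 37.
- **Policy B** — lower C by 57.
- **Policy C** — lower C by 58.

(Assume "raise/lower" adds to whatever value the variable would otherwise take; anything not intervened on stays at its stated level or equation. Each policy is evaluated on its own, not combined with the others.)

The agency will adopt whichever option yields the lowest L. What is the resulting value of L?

4105

Policy A (Z + 15, C + 37):
  J = 105
  Z = 128 + 15 = 143
  C = -4 + 105 + 6·143 (+37 from intervention) = 996
  L = 80 + 5·105 + 2·143 + 4·996 = 4875
Policy B (C − 57):
  J = 105
  Z = 128
  C = -4 + 105 + 6·128 (−57 from intervention) = 812
  L = 80 + 5·105 + 2·128 + 4·812 = 4109
Policy C (C − 58):
  J = 105
  Z = 128
  C = -4 + 105 + 6·128 (−58 from intervention) = 811
  L = 80 + 5·105 + 2·128 + 4·811 = 4105
Comparing — Policy A: L=4875, Policy B: L=4109, Policy C: L=4105. Lowest is 4105 (Policy C).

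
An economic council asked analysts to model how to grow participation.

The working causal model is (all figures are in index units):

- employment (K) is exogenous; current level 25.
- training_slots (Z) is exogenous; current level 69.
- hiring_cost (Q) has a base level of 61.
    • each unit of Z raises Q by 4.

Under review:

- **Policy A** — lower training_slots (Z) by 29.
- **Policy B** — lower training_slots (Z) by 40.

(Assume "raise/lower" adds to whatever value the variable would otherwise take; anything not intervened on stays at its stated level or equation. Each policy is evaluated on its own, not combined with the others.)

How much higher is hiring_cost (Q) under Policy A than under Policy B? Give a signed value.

Policy A (Z − 29):
  Z = 69 − 29 = 40
  Q = 61 + 4·40 = 221
Policy B (Z − 40):
  Z = 69 − 40 = 29
  Q = 61 + 4·29 = 177
Q: 221 − 177 = 44

44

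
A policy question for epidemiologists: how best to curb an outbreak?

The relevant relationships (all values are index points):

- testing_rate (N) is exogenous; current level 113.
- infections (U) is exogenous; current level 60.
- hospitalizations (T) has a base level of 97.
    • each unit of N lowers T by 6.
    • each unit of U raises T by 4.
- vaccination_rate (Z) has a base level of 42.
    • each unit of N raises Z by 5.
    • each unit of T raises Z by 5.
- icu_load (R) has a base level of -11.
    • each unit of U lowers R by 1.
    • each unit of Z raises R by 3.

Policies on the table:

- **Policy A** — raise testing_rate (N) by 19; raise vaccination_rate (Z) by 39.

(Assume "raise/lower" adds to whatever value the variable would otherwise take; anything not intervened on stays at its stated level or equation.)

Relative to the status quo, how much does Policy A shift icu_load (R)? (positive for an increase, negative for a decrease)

Baseline:
  N = 113
  U = 60
  T = 97 − 6·113 + 4·60 = -341
  Z = 42 + 5·113 + 5·(-341) = -1098
  R = -11 − 60 + 3·(-1098) = -3365
Policy A (N + 19, Z + 39):
  N = 113 + 19 = 132
  U = 60
  T = 97 − 6·132 + 4·60 = -455
  Z = 42 + 5·132 + 5·(-455) (+39 from intervention) = -1534
  R = -11 − 60 + 3·(-1534) = -4673
Change in R: -4673 − (-3365) = -1308

-1308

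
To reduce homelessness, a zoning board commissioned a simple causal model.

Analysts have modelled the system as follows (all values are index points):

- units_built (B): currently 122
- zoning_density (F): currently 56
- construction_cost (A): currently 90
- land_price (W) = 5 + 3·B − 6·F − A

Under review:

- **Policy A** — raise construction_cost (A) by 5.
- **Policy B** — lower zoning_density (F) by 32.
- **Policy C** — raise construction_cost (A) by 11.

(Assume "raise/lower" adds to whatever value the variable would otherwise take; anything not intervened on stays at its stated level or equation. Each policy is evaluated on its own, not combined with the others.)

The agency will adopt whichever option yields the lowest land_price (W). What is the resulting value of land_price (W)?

Policy A (A + 5):
  B = 122
  F = 56
  A = 90 + 5 = 95
  W = 5 + 3·122 − 6·56 − 95 = -60
Policy B (F − 32):
  B = 122
  F = 56 − 32 = 24
  A = 90
  W = 5 + 3·122 − 6·24 − 90 = 137
Policy C (A + 11):
  B = 122
  F = 56
  A = 90 + 11 = 101
  W = 5 + 3·122 − 6·56 − 101 = -66
Comparing — Policy A: W=-60, Policy B: W=137, Policy C: W=-66. Lowest is -66 (Policy C).

-66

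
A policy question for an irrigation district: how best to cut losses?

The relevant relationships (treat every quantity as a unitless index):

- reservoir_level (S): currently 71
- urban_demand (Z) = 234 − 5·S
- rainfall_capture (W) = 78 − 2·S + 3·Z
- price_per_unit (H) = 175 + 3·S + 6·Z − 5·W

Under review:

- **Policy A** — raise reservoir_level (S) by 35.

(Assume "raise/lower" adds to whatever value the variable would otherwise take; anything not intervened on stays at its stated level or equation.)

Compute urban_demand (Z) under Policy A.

Policy A (S + 35):
  S = 71 + 35 = 106
  Z = 234 − 5·106 = -296

-296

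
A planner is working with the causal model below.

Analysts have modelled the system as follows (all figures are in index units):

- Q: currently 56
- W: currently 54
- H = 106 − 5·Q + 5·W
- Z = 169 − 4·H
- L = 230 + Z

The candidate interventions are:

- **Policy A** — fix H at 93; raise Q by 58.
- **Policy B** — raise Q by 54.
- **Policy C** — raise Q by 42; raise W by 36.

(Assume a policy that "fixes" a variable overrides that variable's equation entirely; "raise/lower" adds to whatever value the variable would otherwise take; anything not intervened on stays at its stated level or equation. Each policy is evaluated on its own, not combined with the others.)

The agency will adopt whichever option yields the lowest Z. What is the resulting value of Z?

-203

Policy A (H := 93, Q + 58):
  Q = 56 + 58 = 114
  W = 54
  H = 93
  Z = 169 − 4·93 = -203
Policy B (Q + 54):
  Q = 56 + 54 = 110
  W = 54
  H = 106 − 5·110 + 5·54 = -174
  Z = 169 − 4·(-174) = 865
Policy C (Q + 42, W + 36):
  Q = 56 + 42 = 98
  W = 54 + 36 = 90
  H = 106 − 5·98 + 5·90 = 66
  Z = 169 − 4·66 = -95
Comparing — Policy A: Z=-203, Policy B: Z=865, Policy C: Z=-95. Lowest is -203 (Policy A).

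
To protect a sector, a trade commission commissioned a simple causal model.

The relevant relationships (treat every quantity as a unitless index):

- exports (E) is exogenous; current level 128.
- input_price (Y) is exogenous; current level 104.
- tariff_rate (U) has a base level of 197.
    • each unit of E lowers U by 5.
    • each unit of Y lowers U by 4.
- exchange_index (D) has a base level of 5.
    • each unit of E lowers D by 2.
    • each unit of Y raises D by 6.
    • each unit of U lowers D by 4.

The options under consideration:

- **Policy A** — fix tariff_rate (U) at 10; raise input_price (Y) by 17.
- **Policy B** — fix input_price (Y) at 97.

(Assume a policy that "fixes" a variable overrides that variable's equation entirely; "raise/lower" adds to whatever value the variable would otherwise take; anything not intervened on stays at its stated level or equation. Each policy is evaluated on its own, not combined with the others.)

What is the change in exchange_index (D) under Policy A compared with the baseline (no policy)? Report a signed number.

-3374

Baseline:
  E = 128
  Y = 104
  U = 197 − 5·128 − 4·104 = -859
  D = 5 − 2·128 + 6·104 − 4·(-859) = 3809
Policy A (U := 10, Y + 17):
  E = 128
  Y = 104 + 17 = 121
  U = 10
  D = 5 − 2·128 + 6·121 − 4·10 = 435
Change in D: 435 − 3809 = -3374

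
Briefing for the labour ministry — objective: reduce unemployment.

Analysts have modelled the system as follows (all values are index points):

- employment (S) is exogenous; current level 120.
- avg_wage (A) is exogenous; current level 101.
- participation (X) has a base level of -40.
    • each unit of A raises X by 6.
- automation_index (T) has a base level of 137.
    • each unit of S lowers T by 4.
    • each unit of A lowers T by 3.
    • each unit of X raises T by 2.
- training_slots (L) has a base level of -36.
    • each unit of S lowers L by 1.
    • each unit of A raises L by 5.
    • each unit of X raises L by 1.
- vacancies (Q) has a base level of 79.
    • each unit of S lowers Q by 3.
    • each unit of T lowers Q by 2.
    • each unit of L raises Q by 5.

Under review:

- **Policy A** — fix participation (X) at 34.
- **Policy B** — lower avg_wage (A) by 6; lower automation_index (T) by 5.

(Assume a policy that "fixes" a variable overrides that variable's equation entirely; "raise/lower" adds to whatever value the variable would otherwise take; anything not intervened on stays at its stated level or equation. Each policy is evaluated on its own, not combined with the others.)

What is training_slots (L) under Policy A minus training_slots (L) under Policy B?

Policy A (X := 34):
  S = 120
  A = 101
  X = 34
  L = -36 − 120 + 5·101 + 34 = 383
Policy B (A − 6, T − 5):
  S = 120
  A = 101 − 6 = 95
  X = -40 + 6·95 = 530
  L = -36 − 120 + 5·95 + 530 = 849
L: 383 − 849 = -466

-466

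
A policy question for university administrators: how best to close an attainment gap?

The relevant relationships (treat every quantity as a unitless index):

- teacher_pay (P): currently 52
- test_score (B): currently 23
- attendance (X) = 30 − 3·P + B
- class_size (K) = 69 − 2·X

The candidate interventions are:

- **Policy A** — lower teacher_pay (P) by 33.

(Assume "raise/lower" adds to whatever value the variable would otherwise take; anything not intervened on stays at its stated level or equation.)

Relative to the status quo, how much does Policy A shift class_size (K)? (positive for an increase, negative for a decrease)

-198

Baseline:
  P = 52
  B = 23
  X = 30 − 3·52 + 23 = -103
  K = 69 − 2·(-103) = 275
Policy A (P − 33):
  P = 52 − 33 = 19
  B = 23
  X = 30 − 3·19 + 23 = -4
  K = 69 − 2·(-4) = 77
Change in K: 77 − 275 = -198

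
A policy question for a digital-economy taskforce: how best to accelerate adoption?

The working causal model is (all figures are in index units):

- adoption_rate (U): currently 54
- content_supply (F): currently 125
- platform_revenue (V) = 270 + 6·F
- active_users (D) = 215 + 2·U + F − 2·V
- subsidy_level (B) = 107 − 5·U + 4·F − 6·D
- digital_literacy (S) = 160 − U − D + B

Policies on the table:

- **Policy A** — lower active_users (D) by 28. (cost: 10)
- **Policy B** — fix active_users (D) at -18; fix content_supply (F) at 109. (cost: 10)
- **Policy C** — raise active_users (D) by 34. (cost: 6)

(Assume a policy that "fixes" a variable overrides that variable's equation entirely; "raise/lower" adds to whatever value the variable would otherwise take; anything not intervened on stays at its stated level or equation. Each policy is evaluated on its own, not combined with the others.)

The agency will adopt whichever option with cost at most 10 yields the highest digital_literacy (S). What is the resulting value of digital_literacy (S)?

Policy A (D − 28):
  U = 54
  F = 125
  V = 270 + 6·125 = 1020
  D = 215 + 2·54 + 125 − 2·1020 (−28 from intervention) = -1620
  B = 107 − 5·54 + 4·125 − 6·(-1620) = 10057
  S = 160 − 54 − (-1620) + 10057 = 11783
Policy B (D := -18, F := 109):
  U = 54
  F = 109
  V = 270 + 6·109 = 924
  D = -18
  B = 107 − 5·54 + 4·109 − 6·(-18) = 381
  S = 160 − 54 − (-18) + 381 = 505
Policy C (D + 34):
  U = 54
  F = 125
  V = 270 + 6·125 = 1020
  D = 215 + 2·54 + 125 − 2·1020 (+34 from intervention) = -1558
  B = 107 − 5·54 + 4·125 − 6·(-1558) = 9685
  S = 160 − 54 − (-1558) + 9685 = 11349
Comparing — Policy A: S=11783, Policy B: S=505, Policy C: S=11349. Highest is 11783 (Policy A).

11783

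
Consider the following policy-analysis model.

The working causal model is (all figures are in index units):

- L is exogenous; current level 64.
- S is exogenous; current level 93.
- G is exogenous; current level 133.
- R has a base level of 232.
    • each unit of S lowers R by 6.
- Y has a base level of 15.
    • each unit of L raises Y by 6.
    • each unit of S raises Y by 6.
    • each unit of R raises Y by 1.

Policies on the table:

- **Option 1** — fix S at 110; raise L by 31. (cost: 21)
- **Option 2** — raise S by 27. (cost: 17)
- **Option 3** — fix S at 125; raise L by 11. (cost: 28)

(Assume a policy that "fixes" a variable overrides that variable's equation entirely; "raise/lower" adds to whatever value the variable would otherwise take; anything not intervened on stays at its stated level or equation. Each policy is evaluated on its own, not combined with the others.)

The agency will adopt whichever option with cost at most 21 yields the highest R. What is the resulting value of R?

Option 1 (S := 110, L + 31):
  S = 110
  R = 232 − 6·110 = -428
Option 2 (S + 27):
  S = 93 + 27 = 120
  R = 232 − 6·120 = -488
Comparing — Option 1: R=-428, Option 2: R=-488. Highest is -428 (Option 1).

-428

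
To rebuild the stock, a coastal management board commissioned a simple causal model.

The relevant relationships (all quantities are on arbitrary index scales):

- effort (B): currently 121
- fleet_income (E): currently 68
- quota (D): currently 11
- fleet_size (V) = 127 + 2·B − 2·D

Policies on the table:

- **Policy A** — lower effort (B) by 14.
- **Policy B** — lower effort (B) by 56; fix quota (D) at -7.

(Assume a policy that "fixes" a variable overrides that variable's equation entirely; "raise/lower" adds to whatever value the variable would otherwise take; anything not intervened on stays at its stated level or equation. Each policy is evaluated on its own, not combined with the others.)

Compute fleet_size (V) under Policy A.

Policy A (B − 14):
  B = 121 − 14 = 107
  D = 11
  V = 127 + 2·107 − 2·11 = 319

319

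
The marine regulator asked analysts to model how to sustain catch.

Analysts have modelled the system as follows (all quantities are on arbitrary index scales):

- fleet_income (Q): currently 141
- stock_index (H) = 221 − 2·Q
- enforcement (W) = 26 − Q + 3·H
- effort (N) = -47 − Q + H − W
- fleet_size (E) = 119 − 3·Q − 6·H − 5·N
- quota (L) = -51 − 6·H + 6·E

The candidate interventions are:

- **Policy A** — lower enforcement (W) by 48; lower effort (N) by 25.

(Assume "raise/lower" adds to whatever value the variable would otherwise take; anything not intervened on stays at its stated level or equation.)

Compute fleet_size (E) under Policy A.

Policy A (W − 48, N − 25):
  Q = 141
  H = 221 − 2·141 = -61
  W = 26 − 141 + 3·(-61) (−48 from intervention) = -346
  N = -47 − 141 + (-61) − (-346) (−25 from intervention) = 72
  E = 119 − 3·141 − 6·(-61) − 5·72 = -298

-298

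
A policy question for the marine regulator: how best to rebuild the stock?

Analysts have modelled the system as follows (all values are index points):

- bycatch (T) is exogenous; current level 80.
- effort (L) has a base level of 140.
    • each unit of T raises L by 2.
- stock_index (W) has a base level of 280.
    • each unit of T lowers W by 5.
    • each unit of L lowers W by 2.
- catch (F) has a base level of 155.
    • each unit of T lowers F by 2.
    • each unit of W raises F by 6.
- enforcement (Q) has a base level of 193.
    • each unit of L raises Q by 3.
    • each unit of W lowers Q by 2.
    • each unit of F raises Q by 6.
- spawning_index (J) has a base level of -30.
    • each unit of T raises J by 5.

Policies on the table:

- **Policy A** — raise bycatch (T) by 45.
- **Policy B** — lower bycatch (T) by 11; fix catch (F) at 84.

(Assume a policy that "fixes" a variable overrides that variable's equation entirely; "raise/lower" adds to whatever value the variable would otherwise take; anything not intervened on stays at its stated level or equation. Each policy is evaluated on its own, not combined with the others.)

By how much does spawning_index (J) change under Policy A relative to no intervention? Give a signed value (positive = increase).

Baseline:
  T = 80
  J = -30 + 5·80 = 370
Policy A (T + 45):
  T = 80 + 45 = 125
  J = -30 + 5·125 = 595
Change in J: 595 − 370 = 225

225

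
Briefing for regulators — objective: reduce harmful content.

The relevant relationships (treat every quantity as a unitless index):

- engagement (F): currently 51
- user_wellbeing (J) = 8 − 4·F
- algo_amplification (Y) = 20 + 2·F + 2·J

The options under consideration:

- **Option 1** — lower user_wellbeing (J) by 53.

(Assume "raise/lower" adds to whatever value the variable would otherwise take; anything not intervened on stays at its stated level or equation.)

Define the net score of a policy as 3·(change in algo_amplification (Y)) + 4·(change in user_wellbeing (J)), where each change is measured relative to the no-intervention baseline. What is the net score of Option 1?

Baseline:
  F = 51
  J = 8 − 4·51 = -196
  Y = 20 + 2·51 + 2·(-196) = -270
Option 1 (J − 53):
  F = 51
  J = 8 − 4·51 (−53 from intervention) = -249
  Y = 20 + 2·51 + 2·(-249) = -376
ΔY = -376 − (-270) = -106; ΔJ = -249 − (-196) = -53
Score = 3·(-106) + 4·(-53) = -530

-530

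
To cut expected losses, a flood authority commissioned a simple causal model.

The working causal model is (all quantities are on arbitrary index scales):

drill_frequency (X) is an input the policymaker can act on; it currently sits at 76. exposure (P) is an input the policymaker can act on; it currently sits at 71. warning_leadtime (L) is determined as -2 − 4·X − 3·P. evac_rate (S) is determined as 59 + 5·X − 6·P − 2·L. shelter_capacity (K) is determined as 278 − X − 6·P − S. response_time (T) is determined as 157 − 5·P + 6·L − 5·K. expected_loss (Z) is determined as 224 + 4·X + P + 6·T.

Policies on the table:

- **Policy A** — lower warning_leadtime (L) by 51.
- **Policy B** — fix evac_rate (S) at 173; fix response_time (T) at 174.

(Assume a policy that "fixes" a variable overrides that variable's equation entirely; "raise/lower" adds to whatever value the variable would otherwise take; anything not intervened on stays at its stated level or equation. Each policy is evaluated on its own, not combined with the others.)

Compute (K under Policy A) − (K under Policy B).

Policy A (L − 51):
  X = 76
  P = 71
  L = -2 − 4·76 − 3·71 (−51 from intervention) = -570
  S = 59 + 5·76 − 6·71 − 2·(-570) = 1153
  K = 278 − 76 − 6·71 − 1153 = -1377
Policy B (S := 173, T := 174):
  X = 76
  P = 71
  L = -2 − 4·76 − 3·71 = -519
  S = 173
  K = 278 − 76 − 6·71 − 173 = -397
K: -1377 − (-397) = -980

-980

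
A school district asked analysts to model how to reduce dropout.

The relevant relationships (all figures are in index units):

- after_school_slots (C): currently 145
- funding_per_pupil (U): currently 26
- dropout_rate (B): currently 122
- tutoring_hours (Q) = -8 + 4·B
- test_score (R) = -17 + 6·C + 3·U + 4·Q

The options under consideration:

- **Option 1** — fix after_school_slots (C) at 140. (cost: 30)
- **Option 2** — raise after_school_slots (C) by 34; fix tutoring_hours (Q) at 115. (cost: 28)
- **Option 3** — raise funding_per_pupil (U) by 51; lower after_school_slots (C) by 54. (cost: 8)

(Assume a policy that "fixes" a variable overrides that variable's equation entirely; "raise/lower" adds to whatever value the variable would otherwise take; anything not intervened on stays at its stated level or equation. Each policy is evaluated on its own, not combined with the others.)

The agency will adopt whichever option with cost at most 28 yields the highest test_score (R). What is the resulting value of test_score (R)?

Option 2 (C + 34, Q := 115):
  C = 145 + 34 = 179
  U = 26
  B = 122
  Q = 115
  R = -17 + 6·179 + 3·26 + 4·115 = 1595
Option 3 (U + 51, C − 54):
  C = 145 − 54 = 91
  U = 26 + 51 = 77
  B = 122
  Q = -8 + 4·122 = 480
  R = -17 + 6·91 + 3·77 + 4·480 = 2680
Comparing — Option 2: R=1595, Option 3: R=2680. Highest is 2680 (Option 3).

2680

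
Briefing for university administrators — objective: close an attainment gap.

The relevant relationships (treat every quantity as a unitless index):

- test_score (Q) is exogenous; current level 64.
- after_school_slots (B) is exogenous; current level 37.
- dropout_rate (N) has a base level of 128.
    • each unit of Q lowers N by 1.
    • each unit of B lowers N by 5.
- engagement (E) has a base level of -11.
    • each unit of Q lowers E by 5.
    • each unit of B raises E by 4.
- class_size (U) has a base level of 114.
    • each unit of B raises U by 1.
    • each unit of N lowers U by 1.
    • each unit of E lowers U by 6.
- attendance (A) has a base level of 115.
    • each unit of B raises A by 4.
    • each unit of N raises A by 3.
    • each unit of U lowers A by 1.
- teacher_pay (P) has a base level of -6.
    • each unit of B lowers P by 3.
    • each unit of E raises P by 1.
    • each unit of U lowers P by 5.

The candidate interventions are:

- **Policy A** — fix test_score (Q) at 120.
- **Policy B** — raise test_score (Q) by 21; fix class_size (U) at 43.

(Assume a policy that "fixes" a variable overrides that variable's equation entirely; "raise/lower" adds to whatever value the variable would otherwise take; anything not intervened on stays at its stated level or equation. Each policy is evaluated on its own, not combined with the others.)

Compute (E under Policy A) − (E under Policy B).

Policy A (Q := 120):
  Q = 120
  B = 37
  E = -11 − 5·120 + 4·37 = -463
Policy B (Q + 21, U := 43):
  Q = 64 + 21 = 85
  B = 37
  E = -11 − 5·85 + 4·37 = -288
E: -463 − (-288) = -175

-175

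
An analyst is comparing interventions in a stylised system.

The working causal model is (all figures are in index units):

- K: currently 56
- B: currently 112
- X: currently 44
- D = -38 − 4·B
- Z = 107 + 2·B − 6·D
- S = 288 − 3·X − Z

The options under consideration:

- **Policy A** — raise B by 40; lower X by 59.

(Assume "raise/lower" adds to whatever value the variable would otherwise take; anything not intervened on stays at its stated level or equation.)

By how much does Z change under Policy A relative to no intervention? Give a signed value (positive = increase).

Baseline:
  B = 112
  D = -38 − 4·112 = -486
  Z = 107 + 2·112 − 6·(-486) = 3247
Policy A (B + 40, X − 59):
  B = 112 + 40 = 152
  D = -38 − 4·152 = -646
  Z = 107 + 2·152 − 6·(-646) = 4287
Change in Z: 4287 − 3247 = 1040

1040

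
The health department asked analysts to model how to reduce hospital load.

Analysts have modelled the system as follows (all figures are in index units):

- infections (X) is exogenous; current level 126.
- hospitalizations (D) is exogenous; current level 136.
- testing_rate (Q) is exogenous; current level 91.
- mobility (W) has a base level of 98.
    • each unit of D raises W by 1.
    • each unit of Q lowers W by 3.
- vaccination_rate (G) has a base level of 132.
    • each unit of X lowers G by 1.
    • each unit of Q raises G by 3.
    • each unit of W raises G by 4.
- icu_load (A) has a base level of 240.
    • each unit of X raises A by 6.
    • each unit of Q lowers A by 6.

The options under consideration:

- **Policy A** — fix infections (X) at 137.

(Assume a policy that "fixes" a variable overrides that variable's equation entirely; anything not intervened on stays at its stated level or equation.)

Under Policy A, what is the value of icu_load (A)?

516

Policy A (X := 137):
  X = 137
  Q = 91
  A = 240 + 6·137 − 6·91 = 516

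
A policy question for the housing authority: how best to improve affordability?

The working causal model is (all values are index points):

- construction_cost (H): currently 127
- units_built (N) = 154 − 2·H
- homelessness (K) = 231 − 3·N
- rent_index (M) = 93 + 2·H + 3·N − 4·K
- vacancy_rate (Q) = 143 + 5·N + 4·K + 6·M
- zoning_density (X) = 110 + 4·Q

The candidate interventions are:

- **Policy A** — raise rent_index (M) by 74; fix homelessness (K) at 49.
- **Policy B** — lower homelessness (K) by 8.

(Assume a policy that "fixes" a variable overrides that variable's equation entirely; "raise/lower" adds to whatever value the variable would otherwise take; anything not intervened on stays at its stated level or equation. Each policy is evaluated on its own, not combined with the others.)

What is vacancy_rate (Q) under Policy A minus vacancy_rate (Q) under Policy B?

Policy A (M + 74, K := 49):
  H = 127
  N = 154 − 2·127 = -100
  K = 49
  M = 93 + 2·127 + 3·(-100) − 4·49 (+74 from intervention) = -75
  Q = 143 + 5·(-100) + 4·49 + 6·(-75) = -611
Policy B (K − 8):
  H = 127
  N = 154 − 2·127 = -100
  K = 231 − 3·(-100) (−8 from intervention) = 523
  M = 93 + 2·127 + 3·(-100) − 4·523 = -2045
  Q = 143 + 5·(-100) + 4·523 + 6·(-2045) = -10535
Q: -611 − (-10535) = 9924

9924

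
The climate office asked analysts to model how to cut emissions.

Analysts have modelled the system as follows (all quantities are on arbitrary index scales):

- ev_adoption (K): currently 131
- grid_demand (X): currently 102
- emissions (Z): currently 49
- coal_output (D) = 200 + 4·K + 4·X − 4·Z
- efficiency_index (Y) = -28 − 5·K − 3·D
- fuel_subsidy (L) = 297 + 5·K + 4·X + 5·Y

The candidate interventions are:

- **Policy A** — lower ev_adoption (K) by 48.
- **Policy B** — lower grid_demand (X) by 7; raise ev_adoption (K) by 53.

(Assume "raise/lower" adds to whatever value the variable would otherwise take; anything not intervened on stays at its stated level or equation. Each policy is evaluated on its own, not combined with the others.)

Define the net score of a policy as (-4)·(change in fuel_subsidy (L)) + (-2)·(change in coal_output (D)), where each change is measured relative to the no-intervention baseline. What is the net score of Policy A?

Baseline:
  K = 131
  X = 102
  Z = 49
  D = 200 + 4·131 + 4·102 − 4·49 = 936
  Y = -28 − 5·131 − 3·936 = -3491
  L = 297 + 5·131 + 4·102 + 5·(-3491) = -16095
Policy A (K − 48):
  K = 131 − 48 = 83
  X = 102
  Z = 49
  D = 200 + 4·83 + 4·102 − 4·49 = 744
  Y = -28 − 5·83 − 3·744 = -2675
  L = 297 + 5·83 + 4·102 + 5·(-2675) = -12255
ΔL = -12255 − (-16095) = 3840; ΔD = 744 − 936 = -192
Score = (-4)·3840 + (-2)·(-192) = -14976

-14976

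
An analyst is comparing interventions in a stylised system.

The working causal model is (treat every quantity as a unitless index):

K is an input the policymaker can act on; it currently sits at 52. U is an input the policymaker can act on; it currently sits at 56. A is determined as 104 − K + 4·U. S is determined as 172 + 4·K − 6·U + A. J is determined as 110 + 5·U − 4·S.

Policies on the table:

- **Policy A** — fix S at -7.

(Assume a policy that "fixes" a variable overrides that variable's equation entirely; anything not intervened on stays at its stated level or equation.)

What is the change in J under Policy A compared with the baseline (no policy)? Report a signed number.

Baseline:
  K = 52
  U = 56
  A = 104 − 52 + 4·56 = 276
  S = 172 + 4·52 − 6·56 + 276 = 320
  J = 110 + 5·56 − 4·320 = -890
Policy A (S := -7):
  K = 52
  U = 56
  A = 104 − 52 + 4·56 = 276
  S = -7
  J = 110 + 5·56 − 4·(-7) = 418
Change in J: 418 − (-890) = 1308

1308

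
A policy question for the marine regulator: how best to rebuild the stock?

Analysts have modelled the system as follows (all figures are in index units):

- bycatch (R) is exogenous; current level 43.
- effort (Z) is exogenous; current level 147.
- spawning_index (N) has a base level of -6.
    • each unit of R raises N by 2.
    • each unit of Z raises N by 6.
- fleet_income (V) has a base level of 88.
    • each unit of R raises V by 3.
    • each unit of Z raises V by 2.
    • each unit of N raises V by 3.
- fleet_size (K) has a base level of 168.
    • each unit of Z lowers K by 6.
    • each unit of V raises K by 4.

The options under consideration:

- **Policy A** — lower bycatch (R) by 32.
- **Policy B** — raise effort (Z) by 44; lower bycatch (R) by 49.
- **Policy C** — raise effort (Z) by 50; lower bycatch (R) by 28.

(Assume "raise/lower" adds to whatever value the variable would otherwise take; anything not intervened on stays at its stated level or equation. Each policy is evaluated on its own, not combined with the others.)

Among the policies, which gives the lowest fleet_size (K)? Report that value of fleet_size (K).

Policy A (R − 32):
  R = 43 − 32 = 11
  Z = 147
  N = -6 + 2·11 + 6·147 = 898
  V = 88 + 3·11 + 2·147 + 3·898 = 3109
  K = 168 − 6·147 + 4·3109 = 11722
Policy B (Z + 44, R − 49):
  R = 43 − 49 = -6
  Z = 147 + 44 = 191
  N = -6 + 2·(-6) + 6·191 = 1128
  V = 88 + 3·(-6) + 2·191 + 3·1128 = 3836
  K = 168 − 6·191 + 4·3836 = 14366
Policy C (Z + 50, R − 28):
  R = 43 − 28 = 15
  Z = 147 + 50 = 197
  N = -6 + 2·15 + 6·197 = 1206
  V = 88 + 3·15 + 2·197 + 3·1206 = 4145
  K = 168 − 6·197 + 4·4145 = 15566
Comparing — Policy A: K=11722, Policy B: K=14366, Policy C: K=15566. Lowest is 11722 (Policy A).

11722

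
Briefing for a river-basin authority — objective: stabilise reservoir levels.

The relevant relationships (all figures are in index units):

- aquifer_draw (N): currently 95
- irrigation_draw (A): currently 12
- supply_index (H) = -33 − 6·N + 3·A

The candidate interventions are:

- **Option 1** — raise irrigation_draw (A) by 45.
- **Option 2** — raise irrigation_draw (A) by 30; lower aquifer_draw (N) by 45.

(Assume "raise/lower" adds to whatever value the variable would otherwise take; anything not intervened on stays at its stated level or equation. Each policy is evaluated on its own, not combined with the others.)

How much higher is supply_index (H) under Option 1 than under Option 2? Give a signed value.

Option 1 (A + 45):
  N = 95
  A = 12 + 45 = 57
  H = -33 − 6·95 + 3·57 = -432
Option 2 (A + 30, N − 45):
  N = 95 − 45 = 50
  A = 12 + 30 = 42
  H = -33 − 6·50 + 3·42 = -207
H: -432 − (-207) = -225

-225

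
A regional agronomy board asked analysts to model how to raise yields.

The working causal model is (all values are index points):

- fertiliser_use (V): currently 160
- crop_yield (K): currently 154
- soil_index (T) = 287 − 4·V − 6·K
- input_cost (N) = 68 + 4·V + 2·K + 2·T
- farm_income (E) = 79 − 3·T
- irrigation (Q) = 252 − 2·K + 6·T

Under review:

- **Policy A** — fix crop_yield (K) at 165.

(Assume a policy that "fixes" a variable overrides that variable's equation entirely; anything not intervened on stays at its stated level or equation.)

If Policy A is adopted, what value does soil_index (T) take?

-1343

Policy A (K := 165):
  V = 160
  K = 165
  T = 287 − 4·160 − 6·165 = -1343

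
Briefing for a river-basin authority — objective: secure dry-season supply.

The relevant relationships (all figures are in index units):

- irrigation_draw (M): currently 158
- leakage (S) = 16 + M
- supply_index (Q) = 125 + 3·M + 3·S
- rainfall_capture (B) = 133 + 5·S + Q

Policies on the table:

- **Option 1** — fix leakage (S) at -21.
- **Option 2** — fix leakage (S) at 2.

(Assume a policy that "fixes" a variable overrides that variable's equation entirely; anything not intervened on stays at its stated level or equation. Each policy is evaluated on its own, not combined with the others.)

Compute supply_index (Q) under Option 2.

Option 2 (S := 2):
  M = 158
  S = 2
  Q = 125 + 3·158 + 3·2 = 605

605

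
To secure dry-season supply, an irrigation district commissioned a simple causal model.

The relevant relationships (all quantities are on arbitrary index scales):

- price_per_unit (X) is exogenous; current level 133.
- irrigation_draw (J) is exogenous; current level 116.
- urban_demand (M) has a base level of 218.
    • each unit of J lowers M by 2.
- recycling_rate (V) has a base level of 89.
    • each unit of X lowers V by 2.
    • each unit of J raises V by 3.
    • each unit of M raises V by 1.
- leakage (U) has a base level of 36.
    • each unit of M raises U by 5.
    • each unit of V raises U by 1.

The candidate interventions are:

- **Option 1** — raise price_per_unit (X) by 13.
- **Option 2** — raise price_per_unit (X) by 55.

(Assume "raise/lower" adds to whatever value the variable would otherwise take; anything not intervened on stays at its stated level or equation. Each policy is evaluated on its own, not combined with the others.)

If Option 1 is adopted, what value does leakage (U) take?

97

Option 1 (X + 13):
  X = 133 + 13 = 146
  J = 116
  M = 218 − 2·116 = -14
  V = 89 − 2·146 + 3·116 + (-14) = 131
  U = 36 + 5·(-14) + 131 = 97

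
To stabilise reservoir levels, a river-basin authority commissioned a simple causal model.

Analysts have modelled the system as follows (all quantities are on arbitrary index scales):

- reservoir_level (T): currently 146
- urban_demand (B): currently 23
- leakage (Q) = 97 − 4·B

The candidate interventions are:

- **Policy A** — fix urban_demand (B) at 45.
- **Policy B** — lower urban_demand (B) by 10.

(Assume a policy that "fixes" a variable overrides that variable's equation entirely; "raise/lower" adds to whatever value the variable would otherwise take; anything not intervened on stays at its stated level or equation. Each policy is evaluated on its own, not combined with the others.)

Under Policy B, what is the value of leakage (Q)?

45

Policy B (B − 10):
  B = 23 − 10 = 13
  Q = 97 − 4·13 = 45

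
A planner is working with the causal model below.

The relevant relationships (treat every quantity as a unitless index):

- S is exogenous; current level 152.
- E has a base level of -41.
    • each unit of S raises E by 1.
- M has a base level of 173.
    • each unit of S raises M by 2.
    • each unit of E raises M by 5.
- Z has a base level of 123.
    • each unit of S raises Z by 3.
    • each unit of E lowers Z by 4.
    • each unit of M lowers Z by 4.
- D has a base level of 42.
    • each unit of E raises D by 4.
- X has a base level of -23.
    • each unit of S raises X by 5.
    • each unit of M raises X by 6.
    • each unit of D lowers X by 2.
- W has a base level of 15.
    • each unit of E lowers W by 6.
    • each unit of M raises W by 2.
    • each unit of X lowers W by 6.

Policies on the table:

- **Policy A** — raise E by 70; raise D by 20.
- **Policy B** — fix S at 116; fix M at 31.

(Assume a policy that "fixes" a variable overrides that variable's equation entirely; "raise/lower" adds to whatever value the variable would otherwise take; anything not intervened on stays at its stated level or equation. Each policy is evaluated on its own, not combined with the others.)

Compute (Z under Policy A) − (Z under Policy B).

-5720

Policy A (E + 70, D + 20):
  S = 152
  E = -41 + 152 (+70 from intervention) = 181
  M = 173 + 2·152 + 5·181 = 1382
  Z = 123 + 3·152 − 4·181 − 4·1382 = -5673
Policy B (S := 116, M := 31):
  S = 116
  E = -41 + 116 = 75
  M = 31
  Z = 123 + 3·116 − 4·75 − 4·31 = 47
Z: -5673 − 47 = -5720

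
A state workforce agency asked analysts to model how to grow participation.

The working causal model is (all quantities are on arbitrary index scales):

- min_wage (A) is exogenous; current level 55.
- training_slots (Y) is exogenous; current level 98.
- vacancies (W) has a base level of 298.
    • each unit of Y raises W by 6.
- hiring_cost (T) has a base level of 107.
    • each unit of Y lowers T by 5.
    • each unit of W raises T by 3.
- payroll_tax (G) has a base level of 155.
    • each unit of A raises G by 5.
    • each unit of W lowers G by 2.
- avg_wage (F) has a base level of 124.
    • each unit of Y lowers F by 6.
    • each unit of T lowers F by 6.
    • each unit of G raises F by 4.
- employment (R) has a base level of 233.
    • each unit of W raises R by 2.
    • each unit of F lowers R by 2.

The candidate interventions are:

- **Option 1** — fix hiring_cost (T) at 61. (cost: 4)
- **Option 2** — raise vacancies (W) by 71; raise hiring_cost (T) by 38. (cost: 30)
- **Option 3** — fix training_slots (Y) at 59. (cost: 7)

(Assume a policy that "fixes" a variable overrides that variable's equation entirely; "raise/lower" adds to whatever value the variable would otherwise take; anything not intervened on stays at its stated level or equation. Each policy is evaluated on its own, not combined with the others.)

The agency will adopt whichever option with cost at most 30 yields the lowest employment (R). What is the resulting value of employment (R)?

Option 1 (T := 61):
  A = 55
  Y = 98
  W = 298 + 6·98 = 886
  T = 61
  G = 155 + 5·55 − 2·886 = -1342
  F = 124 − 6·98 − 6·61 + 4·(-1342) = -6198
  R = 233 + 2·886 − 2·(-6198) = 14401
Option 2 (W + 71, T + 38):
  A = 55
  Y = 98
  W = 298 + 6·98 (+71 from intervention) = 957
  T = 107 − 5·98 + 3·957 (+38 from intervention) = 2526
  G = 155 + 5·55 − 2·957 = -1484
  F = 124 − 6·98 − 6·2526 + 4·(-1484) = -21556
  R = 233 + 2·957 − 2·(-21556) = 45259
Option 3 (Y := 59):
  A = 55
  Y = 59
  W = 298 + 6·59 = 652
  T = 107 − 5·59 + 3·652 = 1768
  G = 155 + 5·55 − 2·652 = -874
  F = 124 − 6·59 − 6·1768 + 4·(-874) = -14334
  R = 233 + 2·652 − 2·(-14334) = 30205
Comparing — Option 1: R=14401, Option 2: R=45259, Option 3: R=30205. Lowest is 14401 (Option 1).

14401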